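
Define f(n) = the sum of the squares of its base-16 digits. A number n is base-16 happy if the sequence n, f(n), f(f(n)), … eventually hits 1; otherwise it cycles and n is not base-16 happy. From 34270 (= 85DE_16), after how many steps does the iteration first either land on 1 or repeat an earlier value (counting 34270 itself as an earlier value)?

8

34270 = (8,5,13,14)_16 → 8² + 5² + 13² + 14² = 454
454 = (1,12,6)_16 → 1² + 12² + 6² = 181
181 = (11,5)_16 → 11² + 5² = 146
146 = (9,2)_16 → 9² + 2² = 85
85 = (5,5)_16 → 5² + 5² = 50
50 = (3,2)_16 → 3² + 2² = 13
13 = (13)_16 → 13² = 169
169 = (10,9)_16 → 10² + 9² = 181  — 181 repeats.
That took 8 steps.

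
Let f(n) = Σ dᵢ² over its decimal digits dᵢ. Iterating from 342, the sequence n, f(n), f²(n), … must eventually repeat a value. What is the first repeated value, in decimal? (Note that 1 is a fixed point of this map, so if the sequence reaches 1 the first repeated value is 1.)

89

342 → 3² + 4² + 2² = 29
29 → 2² + 9² = 85
85 → 8² + 5² = 89
89 → 8² + 9² = 145
145 → 1² + 4² + 5² = 42
42 → 4² + 2² = 20
20 → 2² + 0² = 4
4 → 4² = 16
16 → 1² + 6² = 37
37 → 3² + 7² = 58
58 → 5² + 8² = 89  — 89 already appeared earlier.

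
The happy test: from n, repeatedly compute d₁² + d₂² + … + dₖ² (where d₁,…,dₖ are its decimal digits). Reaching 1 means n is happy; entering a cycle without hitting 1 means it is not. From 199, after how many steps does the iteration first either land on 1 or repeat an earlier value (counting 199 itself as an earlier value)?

14

199 → 1² + 9² + 9² = 163
163 → 1² + 6² + 3² = 46
46 → 4² + 6² = 52
52 → 5² + 2² = 29
29 → 2² + 9² = 85
85 → 8² + 5² = 89
89 → 8² + 9² = 145
145 → 1² + 4² + 5² = 42
42 → 4² + 2² = 20
20 → 2² + 0² = 4
4 → 4² = 16
16 → 1² + 6² = 37
37 → 3² + 7² = 58
58 → 5² + 8² = 89  — 89 repeats.
That took 14 steps.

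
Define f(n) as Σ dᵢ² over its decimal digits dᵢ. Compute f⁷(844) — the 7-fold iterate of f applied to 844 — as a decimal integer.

844 → 8² + 4² + 4² = 64 + 16 + 16 = 96
96 → 9² + 6² = 81 + 36 = 117
117 → 1² + 1² + 7² = 1 + 1 + 49 = 51
51 → 5² + 1² = 25 + 1 = 26
26 → 2² + 6² = 4 + 36 = 40
40 → 4² + 0² = 16 + 0 = 16
16 → 1² + 6² = 1 + 36 = 37

37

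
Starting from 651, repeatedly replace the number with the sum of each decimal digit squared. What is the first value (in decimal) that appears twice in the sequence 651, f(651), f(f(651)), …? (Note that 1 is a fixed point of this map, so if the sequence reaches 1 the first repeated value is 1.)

16

651 → 6² + 5² + 1² = 36 + 25 + 1 = 62
62 → 6² + 2² = 36 + 4 = 40
40 → 4² + 0² = 16 + 0 = 16
16 → 1² + 6² = 1 + 36 = 37
37 → 3² + 7² = 9 + 49 = 58
58 → 5² + 8² = 25 + 64 = 89
89 → 8² + 9² = 64 + 81 = 145
145 → 1² + 4² + 5² = 1 + 16 + 25 = 42
42 → 4² + 2² = 16 + 4 = 20
20 → 2² + 0² = 4 + 0 = 4
4 → 4² = 16  — 16 already appeared earlier.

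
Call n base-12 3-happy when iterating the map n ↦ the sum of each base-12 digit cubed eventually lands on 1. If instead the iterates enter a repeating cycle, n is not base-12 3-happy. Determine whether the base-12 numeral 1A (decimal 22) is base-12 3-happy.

22 = (1,10)_12 → 1³ + 10³ = 1001
1001 = (6,11,5)_12 → 6³ + 11³ + 5³ = 1672
1672 = (11,7,4)_12 → 11³ + 7³ + 4³ = 1738
1738 = (1,0,0,10)_12 → 1³ + 0³ + 0³ + 10³ = 1001  — 1001 already seen; the sequence cycles without reaching 1.

not base-12 3-happy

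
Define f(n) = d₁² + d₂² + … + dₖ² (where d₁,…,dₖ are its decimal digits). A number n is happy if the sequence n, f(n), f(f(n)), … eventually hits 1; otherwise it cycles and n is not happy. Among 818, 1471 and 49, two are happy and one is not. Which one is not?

818: 818 → 129 → 86 → 100 → 1  — reaches 1 (happy)
1471: 1471 → 67 → 85 → 89 → 145 → 42 → 20 → 4 → 16 → 37 → 58 → 89  — repeats 89 (not happy)
49: 49 → 97 → 130 → 10 → 1  — reaches 1 (happy)

1471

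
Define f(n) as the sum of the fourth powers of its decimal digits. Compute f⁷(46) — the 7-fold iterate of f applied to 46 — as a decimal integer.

46 → 1552
1552 → 1267
1267 → 3714
3714 → 2739
2739 → 9059
9059 → 13747
13747 → 5140

5140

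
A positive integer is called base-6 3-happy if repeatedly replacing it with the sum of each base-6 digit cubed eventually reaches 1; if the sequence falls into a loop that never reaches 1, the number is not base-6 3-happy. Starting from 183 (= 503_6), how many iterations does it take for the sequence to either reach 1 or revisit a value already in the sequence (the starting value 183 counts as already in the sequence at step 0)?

7

183 = (5,0,3)_6 → 5³ + 0³ + 3³ = 125 + 0 + 27 = 152
152 = (4,1,2)_6 → 4³ + 1³ + 2³ = 64 + 1 + 8 = 73
73 = (2,0,1)_6 → 2³ + 0³ + 1³ = 8 + 0 + 1 = 9
9 = (1,3)_6 → 1³ + 3³ = 1 + 27 = 28
28 = (4,4)_6 → 4³ + 4³ = 64 + 64 = 128
128 = (3,3,2)_6 → 3³ + 3³ + 2³ = 27 + 27 + 8 = 62
62 = (1,4,2)_6 → 1³ + 4³ + 2³ = 1 + 64 + 8 = 73  — 73 repeats.
That took 7 steps.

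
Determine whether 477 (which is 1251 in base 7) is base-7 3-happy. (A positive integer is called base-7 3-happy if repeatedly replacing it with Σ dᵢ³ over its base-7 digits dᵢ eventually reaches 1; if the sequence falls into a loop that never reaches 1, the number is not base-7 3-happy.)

477 = (1,2,5,1)_7 → 1³ + 2³ + 5³ + 1³ = 1 + 8 + 125 + 1 = 135
135 = (2,5,2)_7 → 2³ + 5³ + 2³ = 8 + 125 + 8 = 141
141 = (2,6,1)_7 → 2³ + 6³ + 1³ = 8 + 216 + 1 = 225
225 = (4,4,1)_7 → 4³ + 4³ + 1³ = 64 + 64 + 1 = 129
129 = (2,4,3)_7 → 2³ + 4³ + 3³ = 8 + 64 + 27 = 99
99 = (2,0,1)_7 → 2³ + 0³ + 1³ = 8 + 0 + 1 = 9
9 = (1,2)_7 → 1³ + 2³ = 1 + 8 = 9  — 9 already seen; the sequence cycles without reaching 1.

not base-7 3-happy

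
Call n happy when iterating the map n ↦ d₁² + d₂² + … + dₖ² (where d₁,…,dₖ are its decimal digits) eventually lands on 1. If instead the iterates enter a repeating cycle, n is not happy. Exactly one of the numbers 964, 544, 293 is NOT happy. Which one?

544

964: 964 → 133 → 19 → 82 → 68 → 100 → 1  — reaches 1 (happy)
544: 544 → 57 → 74 → 65 → 61 → 37 → 58 → 89 → 145 → 42 → 20 → 4 → 16 → 37  — repeats 37 (not happy)
293: 293 → 94 → 97 → 130 → 10 → 1  — reaches 1 (happy)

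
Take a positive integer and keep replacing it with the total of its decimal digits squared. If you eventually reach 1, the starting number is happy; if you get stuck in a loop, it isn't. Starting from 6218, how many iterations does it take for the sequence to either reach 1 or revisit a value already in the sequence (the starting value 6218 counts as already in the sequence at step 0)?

6218 → 105
105 → 26
26 → 40
40 → 16
16 → 37
37 → 58
58 → 89
89 → 145
145 → 42
42 → 20
20 → 4
4 → 16  — 16 repeats.
That took 12 steps.

12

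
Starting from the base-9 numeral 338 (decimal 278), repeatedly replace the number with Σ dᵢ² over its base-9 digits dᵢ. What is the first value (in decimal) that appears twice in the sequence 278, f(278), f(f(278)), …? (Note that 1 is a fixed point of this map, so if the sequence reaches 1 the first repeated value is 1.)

50

278 = (3,3,8)_9 → 82
82 = (1,0,1)_9 → 2
2 = (2)_9 → 4
4 = (4)_9 → 16
16 = (1,7)_9 → 50
50 = (5,5)_9 → 50  — 50 already appeared earlier.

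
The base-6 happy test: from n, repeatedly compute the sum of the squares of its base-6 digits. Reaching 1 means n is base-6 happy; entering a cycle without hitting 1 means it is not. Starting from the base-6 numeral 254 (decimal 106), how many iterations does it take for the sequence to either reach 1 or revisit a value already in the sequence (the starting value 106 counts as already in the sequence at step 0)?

106 = (2,5,4)_6 → 2² + 5² + 4² = 45
45 = (1,1,3)_6 → 1² + 1² + 3² = 11
11 = (1,5)_6 → 1² + 5² = 26
26 = (4,2)_6 → 4² + 2² = 20
20 = (3,2)_6 → 3² + 2² = 13
13 = (2,1)_6 → 2² + 1² = 5
5 = (5)_6 → 5² = 25
25 = (4,1)_6 → 4² + 1² = 17
17 = (2,5)_6 → 2² + 5² = 29
29 = (4,5)_6 → 4² + 5² = 41
41 = (1,0,5)_6 → 1² + 0² + 5² = 26  — 26 repeats.
That took 11 steps.

11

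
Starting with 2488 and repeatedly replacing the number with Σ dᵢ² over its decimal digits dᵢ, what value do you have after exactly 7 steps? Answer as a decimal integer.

89

2488 → 2² + 4² + 8² + 8² = 4 + 16 + 64 + 64 = 148
148 → 1² + 4² + 8² = 1 + 16 + 64 = 81
81 → 8² + 1² = 64 + 1 = 65
65 → 6² + 5² = 36 + 25 = 61
61 → 6² + 1² = 36 + 1 = 37
37 → 3² + 7² = 9 + 49 = 58
58 → 5² + 8² = 25 + 64 = 89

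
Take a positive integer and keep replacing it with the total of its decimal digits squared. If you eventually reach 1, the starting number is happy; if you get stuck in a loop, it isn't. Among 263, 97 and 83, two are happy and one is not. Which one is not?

263: 263 → 49 → 97 → 130 → 10 → 1  — reaches 1 (happy)
97: 97 → 130 → 10 → 1  — reaches 1 (happy)
83: 83 → 73 → 58 → 89 → 145 → 42 → 20 → 4 → 16 → 37 → 58  — repeats 58 (not happy)

83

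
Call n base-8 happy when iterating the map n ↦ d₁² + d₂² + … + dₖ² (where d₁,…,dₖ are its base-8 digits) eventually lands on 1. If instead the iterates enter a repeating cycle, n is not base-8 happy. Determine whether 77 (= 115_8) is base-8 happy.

base-8 happy

77 = (1,1,5)_8 → 1² + 1² + 5² = 27
27 = (3,3)_8 → 3² + 3² = 18
18 = (2,2)_8 → 2² + 2² = 8
8 = (1,0)_8 → 1² + 0² = 1  — reached 1.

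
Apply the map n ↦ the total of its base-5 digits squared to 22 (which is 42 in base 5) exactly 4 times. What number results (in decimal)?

22 = (4,2)_5 → 20
20 = (4,0)_5 → 16
16 = (3,1)_5 → 10
10 = (2,0)_5 → 4

4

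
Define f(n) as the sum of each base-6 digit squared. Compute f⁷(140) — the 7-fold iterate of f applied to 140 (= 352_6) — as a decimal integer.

26

140 = (3,5,2)_6 → 3² + 5² + 2² = 9 + 25 + 4 = 38
38 = (1,0,2)_6 → 1² + 0² + 2² = 1 + 0 + 4 = 5
5 = (5)_6 → 5² = 25
25 = (4,1)_6 → 4² + 1² = 16 + 1 = 17
17 = (2,5)_6 → 2² + 5² = 4 + 25 = 29
29 = (4,5)_6 → 4² + 5² = 16 + 25 = 41
41 = (1,0,5)_6 → 1² + 0² + 5² = 1 + 0 + 25 = 26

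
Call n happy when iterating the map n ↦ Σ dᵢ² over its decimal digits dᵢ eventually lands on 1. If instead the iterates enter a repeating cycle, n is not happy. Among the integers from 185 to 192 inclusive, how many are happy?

185: 185 → 90 → 81 → 65 → 61 → 37 → 58 → 89 → 145 → 42 → 20 → 4 → 16 → 37  — not happy
186: 186 → 101 → 2 → 4 → 16 → 37 → 58 → 89 → 145 → 42 → 20 → 4  — not happy
187: 187 → 114 → 18 → 65 → 61 → 37 → 58 → 89 → 145 → 42 → 20 → 4 → 16 → 37  — not happy
188: 188 → 129 → 86 → 100 → 1  — happy
189: 189 → 146 → 53 → 34 → 25 → 29 → 85 → 89 → 145 → 42 → 20 → 4 → 16 → 37 → 58 → 89  — not happy
190: 190 → 82 → 68 → 100 → 1  — happy
191: 191 → 83 → 73 → 58 → 89 → 145 → 42 → 20 → 4 → 16 → 37 → 58  — not happy
192: 192 → 86 → 100 → 1  — happy
happy: 188, 190, 192

3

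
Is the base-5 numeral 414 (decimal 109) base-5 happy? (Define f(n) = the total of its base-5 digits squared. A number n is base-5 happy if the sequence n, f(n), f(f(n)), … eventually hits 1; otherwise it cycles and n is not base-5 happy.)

base-5 happy

109 = (4,1,4)_5 → 33
33 = (1,1,3)_5 → 11
11 = (2,1)_5 → 5
5 = (1,0)_5 → 1  — reached 1.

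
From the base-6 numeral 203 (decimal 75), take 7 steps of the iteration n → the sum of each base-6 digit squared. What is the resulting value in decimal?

26

75 = (2,0,3)_6 → 2² + 0² + 3² = 13
13 = (2,1)_6 → 2² + 1² = 5
5 = (5)_6 → 5² = 25
25 = (4,1)_6 → 4² + 1² = 17
17 = (2,5)_6 → 2² + 5² = 29
29 = (4,5)_6 → 4² + 5² = 41
41 = (1,0,5)_6 → 1² + 0² + 5² = 26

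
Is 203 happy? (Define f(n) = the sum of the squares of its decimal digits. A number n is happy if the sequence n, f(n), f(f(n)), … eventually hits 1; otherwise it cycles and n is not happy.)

203 → 2² + 0² + 3² = 13
13 → 1² + 3² = 10
10 → 1² + 0² = 1  — reached 1.

happy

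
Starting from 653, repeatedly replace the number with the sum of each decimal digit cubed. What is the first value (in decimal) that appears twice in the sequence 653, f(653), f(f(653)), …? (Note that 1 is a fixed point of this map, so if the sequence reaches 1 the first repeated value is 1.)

653 → 368
368 → 755
755 → 593
593 → 881
881 → 1025
1025 → 134
134 → 92
92 → 737
737 → 713
713 → 371
371 → 371  — 371 already appeared earlier.

371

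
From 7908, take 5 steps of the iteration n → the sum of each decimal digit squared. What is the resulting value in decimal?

20

7908 → 7² + 9² + 0² + 8² = 49 + 81 + 0 + 64 = 194
194 → 1² + 9² + 4² = 1 + 81 + 16 = 98
98 → 9² + 8² = 81 + 64 = 145
145 → 1² + 4² + 5² = 1 + 16 + 25 = 42
42 → 4² + 2² = 16 + 4 = 20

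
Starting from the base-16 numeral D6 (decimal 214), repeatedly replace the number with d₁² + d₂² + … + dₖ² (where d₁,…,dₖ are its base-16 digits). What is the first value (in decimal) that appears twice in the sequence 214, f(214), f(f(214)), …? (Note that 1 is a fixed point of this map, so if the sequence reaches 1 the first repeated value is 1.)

146

214 = (13,6)_16 → 13² + 6² = 205
205 = (12,13)_16 → 12² + 13² = 313
313 = (1,3,9)_16 → 1² + 3² + 9² = 91
91 = (5,11)_16 → 5² + 11² = 146
146 = (9,2)_16 → 9² + 2² = 85
85 = (5,5)_16 → 5² + 5² = 50
50 = (3,2)_16 → 3² + 2² = 13
13 = (13)_16 → 13² = 169
169 = (10,9)_16 → 10² + 9² = 181
181 = (11,5)_16 → 11² + 5² = 146  — 146 already appeared earlier.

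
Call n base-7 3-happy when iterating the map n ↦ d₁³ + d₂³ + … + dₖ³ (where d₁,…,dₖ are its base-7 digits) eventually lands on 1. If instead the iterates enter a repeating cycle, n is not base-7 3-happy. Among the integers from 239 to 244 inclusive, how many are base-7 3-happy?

1

239: 239 → 281 → 251 → 341 → 557 → 137 → 197 → 65 → 17 → 35 → 125 → 251  (repeats 251)
240: 240 → 288 → 342 → 648 → 282 → 258 → 342  (repeats 342)
241: 241 → 307 → 433 → 343 → 1  (reaches 1)
242: 242 → 344 → 2 → 8 → 2  (repeats 2)
243: 243 → 405 → 219 → 99 → 9 → 9  (repeats 9)
244: 244 → 496 → 244  (repeats 244)
base-7 3-happy: 241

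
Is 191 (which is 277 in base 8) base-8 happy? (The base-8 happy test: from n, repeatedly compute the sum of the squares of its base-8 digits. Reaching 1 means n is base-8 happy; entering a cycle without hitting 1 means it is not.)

191 = (2,7,7)_8 → 2² + 7² + 7² = 102
102 = (1,4,6)_8 → 1² + 4² + 6² = 53
53 = (6,5)_8 → 6² + 5² = 61
61 = (7,5)_8 → 7² + 5² = 74
74 = (1,1,2)_8 → 1² + 1² + 2² = 6
6 = (6)_8 → 6² = 36
36 = (4,4)_8 → 4² + 4² = 32
32 = (4,0)_8 → 4² + 0² = 16
16 = (2,0)_8 → 2² + 0² = 4
4 = (4)_8 → 4² = 16  — 16 already seen; the sequence cycles without reaching 1.

not base-8 happy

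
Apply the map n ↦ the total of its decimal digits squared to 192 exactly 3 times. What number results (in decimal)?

192 → 1² + 9² + 2² = 1 + 81 + 4 = 86
86 → 8² + 6² = 64 + 36 = 100
100 → 1² + 0² + 0² = 1 + 0 + 0 = 1

1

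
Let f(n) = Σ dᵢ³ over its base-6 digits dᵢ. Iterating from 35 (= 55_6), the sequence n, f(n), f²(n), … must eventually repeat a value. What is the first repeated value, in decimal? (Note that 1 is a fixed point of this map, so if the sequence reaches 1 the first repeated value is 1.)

190

35 = (5,5)_6 → 5³ + 5³ = 125 + 125 = 250
250 = (1,0,5,4)_6 → 1³ + 0³ + 5³ + 4³ = 1 + 0 + 125 + 64 = 190
190 = (5,1,4)_6 → 5³ + 1³ + 4³ = 125 + 1 + 64 = 190  — 190 already appeared earlier.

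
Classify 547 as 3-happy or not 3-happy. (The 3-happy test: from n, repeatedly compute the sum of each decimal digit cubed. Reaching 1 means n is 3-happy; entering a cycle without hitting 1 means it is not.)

547 → 532
532 → 160
160 → 217
217 → 352
352 → 160  — 160 already seen; the sequence cycles without reaching 1.

not 3-happy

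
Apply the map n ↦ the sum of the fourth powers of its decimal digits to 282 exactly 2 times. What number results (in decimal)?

4369

282 → 2⁴ + 8⁴ + 2⁴ = 4128
4128 → 4⁴ + 1⁴ + 2⁴ + 8⁴ = 4369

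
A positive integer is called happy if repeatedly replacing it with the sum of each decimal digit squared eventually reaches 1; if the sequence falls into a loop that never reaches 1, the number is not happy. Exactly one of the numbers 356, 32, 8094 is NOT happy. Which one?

8094

356: 356 → 70 → 49 → 97 → 130 → 10 → 1  — reaches 1 (happy)
32: 32 → 13 → 10 → 1  — reaches 1 (happy)
8094: 8094 → 161 → 38 → 73 → 58 → 89 → 145 → 42 → 20 → 4 → 16 → 37 → 58  — repeats 58 (not happy)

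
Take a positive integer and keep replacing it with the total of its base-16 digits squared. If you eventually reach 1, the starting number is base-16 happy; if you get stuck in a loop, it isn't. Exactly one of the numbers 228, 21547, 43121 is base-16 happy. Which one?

228: 228 → 212 → 185 → 202 → 244 → 241 → 226 → 200 → 208 → 169 → 181 → 146 → 85 → 50 → 13 → 169  — repeats 169 (not base-16 happy)
21547: 21547 → 166 → 136 → 128 → 64 → 16 → 1  — reaches 1 (base-16 happy)
43121: 43121 → 214 → 205 → 313 → 91 → 146 → 85 → 50 → 13 → 169 → 181 → 146  — repeats 146 (not base-16 happy)

21547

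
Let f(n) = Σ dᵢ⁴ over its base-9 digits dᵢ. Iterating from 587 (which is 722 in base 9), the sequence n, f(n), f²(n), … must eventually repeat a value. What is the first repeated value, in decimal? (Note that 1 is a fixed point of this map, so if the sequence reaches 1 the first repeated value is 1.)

587 = (7,2,2)_9 → 7⁴ + 2⁴ + 2⁴ = 2401 + 16 + 16 = 2433
2433 = (3,3,0,3)_9 → 3⁴ + 3⁴ + 0⁴ + 3⁴ = 81 + 81 + 0 + 81 = 243
243 = (3,0,0)_9 → 3⁴ + 0⁴ + 0⁴ = 81 + 0 + 0 = 81
81 = (1,0,0)_9 → 1⁴ + 0⁴ + 0⁴ = 1 + 0 + 0 = 1  — reached the fixed point 1.
1 → 1, so 1 is the first repeated value.

1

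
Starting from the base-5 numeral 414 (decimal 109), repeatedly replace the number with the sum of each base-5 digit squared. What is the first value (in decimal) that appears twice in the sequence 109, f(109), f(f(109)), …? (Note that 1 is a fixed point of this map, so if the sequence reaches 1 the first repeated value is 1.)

1

109 = (4,1,4)_5 → 4² + 1² + 4² = 16 + 1 + 16 = 33
33 = (1,1,3)_5 → 1² + 1² + 3² = 1 + 1 + 9 = 11
11 = (2,1)_5 → 2² + 1² = 4 + 1 = 5
5 = (1,0)_5 → 1² + 0² = 1 + 0 = 1  — reached the fixed point 1.
1 → 1, so 1 is the first repeated value.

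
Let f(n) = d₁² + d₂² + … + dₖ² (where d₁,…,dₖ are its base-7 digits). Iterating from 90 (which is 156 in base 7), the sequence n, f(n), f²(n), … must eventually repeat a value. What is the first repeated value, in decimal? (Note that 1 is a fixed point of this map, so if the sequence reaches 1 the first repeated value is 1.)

90 = (1,5,6)_7 → 1² + 5² + 6² = 1 + 25 + 36 = 62
62 = (1,1,6)_7 → 1² + 1² + 6² = 1 + 1 + 36 = 38
38 = (5,3)_7 → 5² + 3² = 25 + 9 = 34
34 = (4,6)_7 → 4² + 6² = 16 + 36 = 52
52 = (1,0,3)_7 → 1² + 0² + 3² = 1 + 0 + 9 = 10
10 = (1,3)_7 → 1² + 3² = 1 + 9 = 10  — 10 already appeared earlier.

10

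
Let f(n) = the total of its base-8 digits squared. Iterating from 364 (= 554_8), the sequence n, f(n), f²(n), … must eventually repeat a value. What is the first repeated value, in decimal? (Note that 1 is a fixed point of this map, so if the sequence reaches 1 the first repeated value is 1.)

364 = (5,5,4)_8 → 5² + 5² + 4² = 66
66 = (1,0,2)_8 → 1² + 0² + 2² = 5
5 = (5)_8 → 5² = 25
25 = (3,1)_8 → 3² + 1² = 10
10 = (1,2)_8 → 1² + 2² = 5  — 5 already appeared earlier.

5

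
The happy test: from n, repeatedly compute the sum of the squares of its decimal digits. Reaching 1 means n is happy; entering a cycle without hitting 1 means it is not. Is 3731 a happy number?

3731 → 3² + 7² + 3² + 1² = 68
68 → 6² + 8² = 100
100 → 1² + 0² + 0² = 1  — reached 1.

happy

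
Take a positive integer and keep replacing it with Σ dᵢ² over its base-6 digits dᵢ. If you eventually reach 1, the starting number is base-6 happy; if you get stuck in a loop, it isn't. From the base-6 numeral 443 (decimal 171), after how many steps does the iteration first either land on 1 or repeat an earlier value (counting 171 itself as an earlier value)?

9

171 = (4,4,3)_6 → 4² + 4² + 3² = 16 + 16 + 9 = 41
41 = (1,0,5)_6 → 1² + 0² + 5² = 1 + 0 + 25 = 26
26 = (4,2)_6 → 4² + 2² = 16 + 4 = 20
20 = (3,2)_6 → 3² + 2² = 9 + 4 = 13
13 = (2,1)_6 → 2² + 1² = 4 + 1 = 5
5 = (5)_6 → 5² = 25
25 = (4,1)_6 → 4² + 1² = 16 + 1 = 17
17 = (2,5)_6 → 2² + 5² = 4 + 25 = 29
29 = (4,5)_6 → 4² + 5² = 16 + 25 = 41  — 41 repeats.
That took 9 steps.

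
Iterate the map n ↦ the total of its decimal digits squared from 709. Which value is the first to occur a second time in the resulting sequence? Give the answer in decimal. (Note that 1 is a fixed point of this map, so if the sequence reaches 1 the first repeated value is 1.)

1

709 → 7² + 0² + 9² = 49 + 0 + 81 = 130
130 → 1² + 3² + 0² = 1 + 9 + 0 = 10
10 → 1² + 0² = 1 + 0 = 1  — reached the fixed point 1.
1 → 1, so 1 is the first repeated value.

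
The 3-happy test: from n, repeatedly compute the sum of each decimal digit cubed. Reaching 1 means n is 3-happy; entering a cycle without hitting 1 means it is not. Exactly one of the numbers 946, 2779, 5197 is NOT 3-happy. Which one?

946

946: 946 → 1009 → 730 → 370 → 370  — repeats 370 (not 3-happy)
2779: 2779 → 1423 → 100 → 1  — reaches 1 (3-happy)
5197: 5197 → 1198 → 1243 → 100 → 1  — reaches 1 (3-happy)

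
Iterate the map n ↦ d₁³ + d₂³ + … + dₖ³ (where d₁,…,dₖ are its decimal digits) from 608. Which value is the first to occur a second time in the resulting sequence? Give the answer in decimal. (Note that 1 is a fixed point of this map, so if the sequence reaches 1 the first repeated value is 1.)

608 → 6³ + 0³ + 8³ = 216 + 0 + 512 = 728
728 → 7³ + 2³ + 8³ = 343 + 8 + 512 = 863
863 → 8³ + 6³ + 3³ = 512 + 216 + 27 = 755
755 → 7³ + 5³ + 5³ = 343 + 125 + 125 = 593
593 → 5³ + 9³ + 3³ = 125 + 729 + 27 = 881
881 → 8³ + 8³ + 1³ = 512 + 512 + 1 = 1025
1025 → 1³ + 0³ + 2³ + 5³ = 1 + 0 + 8 + 125 = 134
134 → 1³ + 3³ + 4³ = 1 + 27 + 64 = 92
92 → 9³ + 2³ = 729 + 8 = 737
737 → 7³ + 3³ + 7³ = 343 + 27 + 343 = 713
713 → 7³ + 1³ + 3³ = 343 + 1 + 27 = 371
371 → 3³ + 7³ + 1³ = 27 + 343 + 1 = 371  — 371 already appeared earlier.

371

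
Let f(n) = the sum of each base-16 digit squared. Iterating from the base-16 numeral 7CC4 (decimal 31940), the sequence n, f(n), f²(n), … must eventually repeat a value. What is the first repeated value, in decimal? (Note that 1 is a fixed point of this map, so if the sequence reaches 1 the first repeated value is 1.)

31940 = (7,12,12,4)_16 → 7² + 12² + 12² + 4² = 49 + 144 + 144 + 16 = 353
353 = (1,6,1)_16 → 1² + 6² + 1² = 1 + 36 + 1 = 38
38 = (2,6)_16 → 2² + 6² = 4 + 36 = 40
40 = (2,8)_16 → 2² + 8² = 4 + 64 = 68
68 = (4,4)_16 → 4² + 4² = 16 + 16 = 32
32 = (2,0)_16 → 2² + 0² = 4 + 0 = 4
4 = (4)_16 → 4² = 16
16 = (1,0)_16 → 1² + 0² = 1 + 0 = 1  — reached the fixed point 1.
1 → 1, so 1 is the first repeated value.

1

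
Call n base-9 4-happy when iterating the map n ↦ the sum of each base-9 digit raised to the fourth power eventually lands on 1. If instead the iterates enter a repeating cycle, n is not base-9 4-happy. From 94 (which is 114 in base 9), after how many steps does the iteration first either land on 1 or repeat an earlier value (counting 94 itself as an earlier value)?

94 = (1,1,4)_9 → 258
258 = (3,1,6)_9 → 1378
1378 = (1,8,0,1)_9 → 4098
4098 = (5,5,5,3)_9 → 1956
1956 = (2,6,1,3)_9 → 1394
1394 = (1,8,1,8)_9 → 8194
8194 = (1,2,2,1,4)_9 → 290
290 = (3,5,2)_9 → 722
722 = (8,8,2)_9 → 8208
8208 = (1,2,2,3,0)_9 → 114
114 = (1,3,6)_9 → 1378  — 1378 repeats.
That took 11 steps.

11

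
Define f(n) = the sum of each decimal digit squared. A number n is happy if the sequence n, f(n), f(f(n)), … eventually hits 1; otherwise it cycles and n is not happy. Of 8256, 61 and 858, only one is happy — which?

8256: 8256 → 129 → 86 → 100 → 1  — reaches 1 (happy)
61: 61 → 37 → 58 → 89 → 145 → 42 → 20 → 4 → 16 → 37  — repeats 37 (not happy)
858: 858 → 153 → 35 → 34 → 25 → 29 → 85 → 89 → 145 → 42 → 20 → 4 → 16 → 37 → 58 → 89  — repeats 89 (not happy)

8256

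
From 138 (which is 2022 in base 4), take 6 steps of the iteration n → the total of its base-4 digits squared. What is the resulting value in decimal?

138 = (2,0,2,2)_4 → 2² + 0² + 2² + 2² = 12
12 = (3,0)_4 → 3² + 0² = 9
9 = (2,1)_4 → 2² + 1² = 5
5 = (1,1)_4 → 1² + 1² = 2
2 = (2)_4 → 2² = 4
4 = (1,0)_4 → 1² + 0² = 1

1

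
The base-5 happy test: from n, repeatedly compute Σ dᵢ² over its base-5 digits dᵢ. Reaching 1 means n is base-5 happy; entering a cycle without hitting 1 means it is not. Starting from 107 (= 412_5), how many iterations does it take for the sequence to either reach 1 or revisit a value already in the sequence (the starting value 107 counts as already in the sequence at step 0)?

107 = (4,1,2)_5 → 4² + 1² + 2² = 16 + 1 + 4 = 21
21 = (4,1)_5 → 4² + 1² = 16 + 1 = 17
17 = (3,2)_5 → 3² + 2² = 9 + 4 = 13
13 = (2,3)_5 → 2² + 3² = 4 + 9 = 13  — 13 repeats.
That took 4 steps.

4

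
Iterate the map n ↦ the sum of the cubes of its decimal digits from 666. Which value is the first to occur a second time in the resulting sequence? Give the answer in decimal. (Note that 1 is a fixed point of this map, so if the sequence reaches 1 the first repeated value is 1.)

153

666 → 6³ + 6³ + 6³ = 648
648 → 6³ + 4³ + 8³ = 792
792 → 7³ + 9³ + 2³ = 1080
1080 → 1³ + 0³ + 8³ + 0³ = 513
513 → 5³ + 1³ + 3³ = 153
153 → 1³ + 5³ + 3³ = 153  — 153 already appeared earlier.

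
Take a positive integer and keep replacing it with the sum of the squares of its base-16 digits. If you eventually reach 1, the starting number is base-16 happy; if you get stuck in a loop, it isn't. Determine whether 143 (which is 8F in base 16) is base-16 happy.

base-16 happy

143 = (8,15)_16 → 289
289 = (1,2,1)_16 → 6
6 = (6)_16 → 36
36 = (2,4)_16 → 20
20 = (1,4)_16 → 17
17 = (1,1)_16 → 2
2 = (2)_16 → 4
4 = (4)_16 → 16
16 = (1,0)_16 → 1  — reached 1.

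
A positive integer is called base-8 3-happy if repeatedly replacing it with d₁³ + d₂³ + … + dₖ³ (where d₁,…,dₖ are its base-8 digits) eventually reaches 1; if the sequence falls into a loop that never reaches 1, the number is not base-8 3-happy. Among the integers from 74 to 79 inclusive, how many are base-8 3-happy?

3

74: 74 → 10 → 9 → 2 → 8 → 1  — base-8 3-happy
75: 75 → 29 → 152 → 35 → 91 → 55 → 559 → 469 → 476 → 434 → 440 → 559  — not base-8 3-happy
76: 76 → 66 → 9 → 2 → 8 → 1  — base-8 3-happy
77: 77 → 127 → 687 → 477 → 495 → 811 → 217 → 55 → 559 → 469 → 476 → 434 → 440 → 559  — not base-8 3-happy
78: 78 → 218 → 62 → 559 → 469 → 476 → 434 → 440 → 559  — not base-8 3-happy
79: 79 → 345 → 153 → 36 → 128 → 8 → 1  — base-8 3-happy
base-8 3-happy: 74, 76, 79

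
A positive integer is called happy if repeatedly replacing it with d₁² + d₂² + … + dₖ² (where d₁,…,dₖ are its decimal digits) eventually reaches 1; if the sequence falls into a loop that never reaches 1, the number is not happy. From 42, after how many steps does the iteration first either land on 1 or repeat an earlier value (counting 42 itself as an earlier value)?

42 → 4² + 2² = 16 + 4 = 20
20 → 2² + 0² = 4 + 0 = 4
4 → 4² = 16
16 → 1² + 6² = 1 + 36 = 37
37 → 3² + 7² = 9 + 49 = 58
58 → 5² + 8² = 25 + 64 = 89
89 → 8² + 9² = 64 + 81 = 145
145 → 1² + 4² + 5² = 1 + 16 + 25 = 42  — 42 repeats.
That took 8 steps.

8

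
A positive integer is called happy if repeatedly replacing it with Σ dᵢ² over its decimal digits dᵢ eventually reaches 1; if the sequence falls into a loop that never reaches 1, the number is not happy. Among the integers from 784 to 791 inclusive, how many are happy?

2

784: 784 → 129 → 86 → 100 → 1  (reaches 1)
785: 785 → 138 → 74 → 65 → 61 → 37 → 58 → 89 → 145 → 42 → 20 → 4 → 16 → 37  (repeats 37)
786: 786 → 149 → 98 → 145 → 42 → 20 → 4 → 16 → 37 → 58 → 89 → 145  (repeats 145)
787: 787 → 162 → 41 → 17 → 50 → 25 → 29 → 85 → 89 → 145 → 42 → 20 → 4 → 16 → 37 → 58 → 89  (repeats 89)
788: 788 → 177 → 99 → 162 → 41 → 17 → 50 → 25 → 29 → 85 → 89 → 145 → 42 → 20 → 4 → 16 → 37 → 58 → 89  (repeats 89)
789: 789 → 194 → 98 → 145 → 42 → 20 → 4 → 16 → 37 → 58 → 89 → 145  (repeats 145)
790: 790 → 130 → 10 → 1  (reaches 1)
791: 791 → 131 → 11 → 2 → 4 → 16 → 37 → 58 → 89 → 145 → 42 → 20 → 4  (repeats 4)
happy: 784, 790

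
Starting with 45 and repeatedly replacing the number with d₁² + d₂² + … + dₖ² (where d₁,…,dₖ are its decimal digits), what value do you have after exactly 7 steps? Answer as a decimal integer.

45 → 4² + 5² = 41
41 → 4² + 1² = 17
17 → 1² + 7² = 50
50 → 5² + 0² = 25
25 → 2² + 5² = 29
29 → 2² + 9² = 85
85 → 8² + 5² = 89

89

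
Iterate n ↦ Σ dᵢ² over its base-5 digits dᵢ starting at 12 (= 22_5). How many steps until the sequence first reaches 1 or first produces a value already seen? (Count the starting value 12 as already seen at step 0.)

12 = (2,2)_5 → 2² + 2² = 4 + 4 = 8
8 = (1,3)_5 → 1² + 3² = 1 + 9 = 10
10 = (2,0)_5 → 2² + 0² = 4 + 0 = 4
4 = (4)_5 → 4² = 16
16 = (3,1)_5 → 3² + 1² = 9 + 1 = 10  — 10 repeats.
That took 5 steps.

5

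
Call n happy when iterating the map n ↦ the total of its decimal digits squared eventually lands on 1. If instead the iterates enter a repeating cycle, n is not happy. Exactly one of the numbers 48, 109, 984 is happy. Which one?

48: 48 → 80 → 64 → 52 → 29 → 85 → 89 → 145 → 42 → 20 → 4 → 16 → 37 → 58 → 89  — repeats 89 (not happy)
109: 109 → 82 → 68 → 100 → 1  — reaches 1 (happy)
984: 984 → 161 → 38 → 73 → 58 → 89 → 145 → 42 → 20 → 4 → 16 → 37 → 58  — repeats 58 (not happy)

109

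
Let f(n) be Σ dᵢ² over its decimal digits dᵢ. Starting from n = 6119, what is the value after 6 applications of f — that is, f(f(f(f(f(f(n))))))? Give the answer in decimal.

6119 → 119
119 → 83
83 → 73
73 → 58
58 → 89
89 → 145

145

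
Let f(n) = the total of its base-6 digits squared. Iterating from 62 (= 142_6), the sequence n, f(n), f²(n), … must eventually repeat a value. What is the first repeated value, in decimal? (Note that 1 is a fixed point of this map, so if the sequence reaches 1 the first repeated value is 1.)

62 = (1,4,2)_6 → 1² + 4² + 2² = 21
21 = (3,3)_6 → 3² + 3² = 18
18 = (3,0)_6 → 3² + 0² = 9
9 = (1,3)_6 → 1² + 3² = 10
10 = (1,4)_6 → 1² + 4² = 17
17 = (2,5)_6 → 2² + 5² = 29
29 = (4,5)_6 → 4² + 5² = 41
41 = (1,0,5)_6 → 1² + 0² + 5² = 26
26 = (4,2)_6 → 4² + 2² = 20
20 = (3,2)_6 → 3² + 2² = 13
13 = (2,1)_6 → 2² + 1² = 5
5 = (5)_6 → 5² = 25
25 = (4,1)_6 → 4² + 1² = 17  — 17 already appeared earlier.

17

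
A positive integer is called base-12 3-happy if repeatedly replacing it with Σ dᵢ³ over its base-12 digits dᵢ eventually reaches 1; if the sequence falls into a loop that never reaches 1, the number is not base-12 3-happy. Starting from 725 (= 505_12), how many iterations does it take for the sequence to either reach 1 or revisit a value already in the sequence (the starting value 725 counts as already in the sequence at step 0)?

725 = (5,0,5)_12 → 5³ + 0³ + 5³ = 125 + 0 + 125 = 250
250 = (1,8,10)_12 → 1³ + 8³ + 10³ = 1 + 512 + 1000 = 1513
1513 = (10,6,1)_12 → 10³ + 6³ + 1³ = 1000 + 216 + 1 = 1217
1217 = (8,5,5)_12 → 8³ + 5³ + 5³ = 512 + 125 + 125 = 762
762 = (5,3,6)_12 → 5³ + 3³ + 6³ = 125 + 27 + 216 = 368
368 = (2,6,8)_12 → 2³ + 6³ + 8³ = 8 + 216 + 512 = 736
736 = (5,1,4)_12 → 5³ + 1³ + 4³ = 125 + 1 + 64 = 190
190 = (1,3,10)_12 → 1³ + 3³ + 10³ = 1 + 27 + 1000 = 1028
1028 = (7,1,8)_12 → 7³ + 1³ + 8³ = 343 + 1 + 512 = 856
856 = (5,11,4)_12 → 5³ + 11³ + 4³ = 125 + 1331 + 64 = 1520
1520 = (10,6,8)_12 → 10³ + 6³ + 8³ = 1000 + 216 + 512 = 1728
1728 = (1,0,0,0)_12 → 1³ + 0³ + 0³ + 0³ = 1 + 0 + 0 + 0 = 1  — reached 1.
That took 12 steps.

12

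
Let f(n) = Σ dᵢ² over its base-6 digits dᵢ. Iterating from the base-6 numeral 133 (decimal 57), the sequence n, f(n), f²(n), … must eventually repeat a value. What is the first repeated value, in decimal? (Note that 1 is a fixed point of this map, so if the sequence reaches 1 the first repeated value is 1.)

17

57 = (1,3,3)_6 → 1² + 3² + 3² = 19
19 = (3,1)_6 → 3² + 1² = 10
10 = (1,4)_6 → 1² + 4² = 17
17 = (2,5)_6 → 2² + 5² = 29
29 = (4,5)_6 → 4² + 5² = 41
41 = (1,0,5)_6 → 1² + 0² + 5² = 26
26 = (4,2)_6 → 4² + 2² = 20
20 = (3,2)_6 → 3² + 2² = 13
13 = (2,1)_6 → 2² + 1² = 5
5 = (5)_6 → 5² = 25
25 = (4,1)_6 → 4² + 1² = 17  — 17 already appeared earlier.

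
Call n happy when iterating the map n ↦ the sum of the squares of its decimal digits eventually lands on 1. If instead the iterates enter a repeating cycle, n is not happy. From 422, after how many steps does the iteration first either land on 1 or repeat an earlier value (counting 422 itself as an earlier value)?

10

422 → 4² + 2² + 2² = 16 + 4 + 4 = 24
24 → 2² + 4² = 4 + 16 = 20
20 → 2² + 0² = 4 + 0 = 4
4 → 4² = 16
16 → 1² + 6² = 1 + 36 = 37
37 → 3² + 7² = 9 + 49 = 58
58 → 5² + 8² = 25 + 64 = 89
89 → 8² + 9² = 64 + 81 = 145
145 → 1² + 4² + 5² = 1 + 16 + 25 = 42
42 → 4² + 2² = 16 + 4 = 20  — 20 repeats.
That took 10 steps.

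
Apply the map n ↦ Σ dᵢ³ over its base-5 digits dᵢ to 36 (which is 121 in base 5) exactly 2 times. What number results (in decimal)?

36 = (1,2,1)_5 → 1³ + 2³ + 1³ = 1 + 8 + 1 = 10
10 = (2,0)_5 → 2³ + 0³ = 8 + 0 = 8

8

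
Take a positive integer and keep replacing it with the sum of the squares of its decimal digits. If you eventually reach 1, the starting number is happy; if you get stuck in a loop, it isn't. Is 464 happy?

happy

464 → 4² + 6² + 4² = 16 + 36 + 16 = 68
68 → 6² + 8² = 36 + 64 = 100
100 → 1² + 0² + 0² = 1 + 0 + 0 = 1  — reached 1.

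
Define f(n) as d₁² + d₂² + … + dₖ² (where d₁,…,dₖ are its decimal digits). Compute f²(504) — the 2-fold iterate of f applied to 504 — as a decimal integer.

17

504 → 5² + 0² + 4² = 41
41 → 4² + 1² = 17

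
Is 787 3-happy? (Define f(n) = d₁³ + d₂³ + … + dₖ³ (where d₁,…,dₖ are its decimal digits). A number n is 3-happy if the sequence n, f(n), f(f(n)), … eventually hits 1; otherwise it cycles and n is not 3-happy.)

787 → 1198
1198 → 1243
1243 → 100
100 → 1  — reached 1.

3-happy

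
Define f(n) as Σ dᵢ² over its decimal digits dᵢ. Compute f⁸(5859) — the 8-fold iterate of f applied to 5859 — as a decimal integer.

145

5859 → 195
195 → 107
107 → 50
50 → 25
25 → 29
29 → 85
85 → 89
89 → 145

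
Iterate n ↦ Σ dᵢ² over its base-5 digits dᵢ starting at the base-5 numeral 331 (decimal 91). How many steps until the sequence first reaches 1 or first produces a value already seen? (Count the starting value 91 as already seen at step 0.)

3

91 = (3,3,1)_5 → 3² + 3² + 1² = 19
19 = (3,4)_5 → 3² + 4² = 25
25 = (1,0,0)_5 → 1² + 0² + 0² = 1  — reached 1.
That took 3 steps.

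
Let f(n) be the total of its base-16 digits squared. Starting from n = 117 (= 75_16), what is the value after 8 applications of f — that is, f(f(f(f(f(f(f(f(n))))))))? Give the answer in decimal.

1

117 = (7,5)_16 → 74
74 = (4,10)_16 → 116
116 = (7,4)_16 → 65
65 = (4,1)_16 → 17
17 = (1,1)_16 → 2
2 = (2)_16 → 4
4 = (4)_16 → 16
16 = (1,0)_16 → 1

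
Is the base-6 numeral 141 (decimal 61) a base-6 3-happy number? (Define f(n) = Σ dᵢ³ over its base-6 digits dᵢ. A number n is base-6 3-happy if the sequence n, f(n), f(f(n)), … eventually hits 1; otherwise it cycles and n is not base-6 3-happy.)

61 = (1,4,1)_6 → 1³ + 4³ + 1³ = 1 + 64 + 1 = 66
66 = (1,5,0)_6 → 1³ + 5³ + 0³ = 1 + 125 + 0 = 126
126 = (3,3,0)_6 → 3³ + 3³ + 0³ = 27 + 27 + 0 = 54
54 = (1,3,0)_6 → 1³ + 3³ + 0³ = 1 + 27 + 0 = 28
28 = (4,4)_6 → 4³ + 4³ = 64 + 64 = 128
128 = (3,3,2)_6 → 3³ + 3³ + 2³ = 27 + 27 + 8 = 62
62 = (1,4,2)_6 → 1³ + 4³ + 2³ = 1 + 64 + 8 = 73
73 = (2,0,1)_6 → 2³ + 0³ + 1³ = 8 + 0 + 1 = 9
9 = (1,3)_6 → 1³ + 3³ = 1 + 27 = 28  — 28 already seen; the sequence cycles without reaching 1.

not base-6 3-happy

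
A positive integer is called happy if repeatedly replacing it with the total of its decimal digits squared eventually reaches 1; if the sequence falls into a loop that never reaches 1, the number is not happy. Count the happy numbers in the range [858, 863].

2

858: 858 → 153 → 35 → 34 → 25 → 29 → 85 → 89 → 145 → 42 → 20 → 4 → 16 → 37 → 58 → 89  (repeats 89)
859: 859 → 170 → 50 → 25 → 29 → 85 → 89 → 145 → 42 → 20 → 4 → 16 → 37 → 58 → 89  (repeats 89)
860: 860 → 100 → 1  (reaches 1)
861: 861 → 101 → 2 → 4 → 16 → 37 → 58 → 89 → 145 → 42 → 20 → 4  (repeats 4)
862: 862 → 104 → 17 → 50 → 25 → 29 → 85 → 89 → 145 → 42 → 20 → 4 → 16 → 37 → 58 → 89  (repeats 89)
863: 863 → 109 → 82 → 68 → 100 → 1  (reaches 1)
happy: 860, 863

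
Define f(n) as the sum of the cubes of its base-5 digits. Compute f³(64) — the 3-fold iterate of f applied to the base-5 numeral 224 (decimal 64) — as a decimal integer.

64 = (2,2,4)_5 → 80
80 = (3,1,0)_5 → 28
28 = (1,0,3)_5 → 28

28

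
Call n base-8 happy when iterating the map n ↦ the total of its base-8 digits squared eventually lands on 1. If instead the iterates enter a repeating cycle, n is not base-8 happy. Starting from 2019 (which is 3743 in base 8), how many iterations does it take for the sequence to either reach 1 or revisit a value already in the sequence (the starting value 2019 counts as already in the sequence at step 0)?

7

2019 = (3,7,4,3)_8 → 3² + 7² + 4² + 3² = 83
83 = (1,2,3)_8 → 1² + 2² + 3² = 14
14 = (1,6)_8 → 1² + 6² = 37
37 = (4,5)_8 → 4² + 5² = 41
41 = (5,1)_8 → 5² + 1² = 26
26 = (3,2)_8 → 3² + 2² = 13
13 = (1,5)_8 → 1² + 5² = 26  — 26 repeats.
That took 7 steps.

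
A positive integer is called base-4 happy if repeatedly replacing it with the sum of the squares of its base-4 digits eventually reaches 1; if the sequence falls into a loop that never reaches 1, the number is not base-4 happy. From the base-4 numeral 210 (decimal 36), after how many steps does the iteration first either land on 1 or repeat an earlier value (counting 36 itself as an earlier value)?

36 = (2,1,0)_4 → 2² + 1² + 0² = 4 + 1 + 0 = 5
5 = (1,1)_4 → 1² + 1² = 1 + 1 = 2
2 = (2)_4 → 2² = 4
4 = (1,0)_4 → 1² + 0² = 1 + 0 = 1  — reached 1.
That took 4 steps.

4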